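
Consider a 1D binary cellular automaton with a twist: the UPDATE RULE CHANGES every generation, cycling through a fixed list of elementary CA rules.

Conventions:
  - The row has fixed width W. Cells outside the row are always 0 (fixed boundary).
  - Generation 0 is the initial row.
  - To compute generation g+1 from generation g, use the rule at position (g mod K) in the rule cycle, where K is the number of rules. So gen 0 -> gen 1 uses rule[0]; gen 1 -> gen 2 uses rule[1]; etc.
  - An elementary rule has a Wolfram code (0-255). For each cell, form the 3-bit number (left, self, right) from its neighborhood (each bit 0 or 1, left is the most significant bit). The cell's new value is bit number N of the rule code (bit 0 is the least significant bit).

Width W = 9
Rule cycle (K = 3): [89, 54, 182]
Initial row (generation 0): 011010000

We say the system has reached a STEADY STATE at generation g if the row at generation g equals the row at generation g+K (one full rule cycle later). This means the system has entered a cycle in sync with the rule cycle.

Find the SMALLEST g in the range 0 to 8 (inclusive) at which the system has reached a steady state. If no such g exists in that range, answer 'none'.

Answer: none

Derivation:
Gen 0: 011010000
Gen 1 (rule 89): 011001111
Gen 2 (rule 54): 100110000
Gen 3 (rule 182): 111001000
Gen 4 (rule 89): 101100111
Gen 5 (rule 54): 110011000
Gen 6 (rule 182): 001100100
Gen 7 (rule 89): 101110011
Gen 8 (rule 54): 110001100
Gen 9 (rule 182): 001010010
Gen 10 (rule 89): 100001001
Gen 11 (rule 54): 110011111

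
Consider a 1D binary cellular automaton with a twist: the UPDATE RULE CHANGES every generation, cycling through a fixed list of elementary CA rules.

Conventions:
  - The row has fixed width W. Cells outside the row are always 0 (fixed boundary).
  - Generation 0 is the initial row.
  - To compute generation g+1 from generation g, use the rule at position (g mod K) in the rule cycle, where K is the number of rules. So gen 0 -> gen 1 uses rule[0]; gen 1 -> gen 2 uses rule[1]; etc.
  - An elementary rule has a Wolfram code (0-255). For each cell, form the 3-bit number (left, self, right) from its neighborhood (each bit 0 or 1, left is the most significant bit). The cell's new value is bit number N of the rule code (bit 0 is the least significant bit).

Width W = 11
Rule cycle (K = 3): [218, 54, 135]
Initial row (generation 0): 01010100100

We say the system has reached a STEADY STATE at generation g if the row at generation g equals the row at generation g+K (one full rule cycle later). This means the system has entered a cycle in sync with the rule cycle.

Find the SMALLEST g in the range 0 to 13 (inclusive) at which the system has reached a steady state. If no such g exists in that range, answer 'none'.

Answer: none

Derivation:
Gen 0: 01010100100
Gen 1 (rule 218): 10000011010
Gen 2 (rule 54): 11000100111
Gen 3 (rule 135): 00011101010
Gen 4 (rule 218): 00111100001
Gen 5 (rule 54): 01000010011
Gen 6 (rule 135): 11011110100
Gen 7 (rule 218): 11011110010
Gen 8 (rule 54): 00100001111
Gen 9 (rule 135): 11101110110
Gen 10 (rule 218): 11101110111
Gen 11 (rule 54): 00010001000
Gen 12 (rule 135): 11110111011
Gen 13 (rule 218): 11110111011
Gen 14 (rule 54): 00001000100
Gen 15 (rule 135): 11111011101
Gen 16 (rule 218): 11111011100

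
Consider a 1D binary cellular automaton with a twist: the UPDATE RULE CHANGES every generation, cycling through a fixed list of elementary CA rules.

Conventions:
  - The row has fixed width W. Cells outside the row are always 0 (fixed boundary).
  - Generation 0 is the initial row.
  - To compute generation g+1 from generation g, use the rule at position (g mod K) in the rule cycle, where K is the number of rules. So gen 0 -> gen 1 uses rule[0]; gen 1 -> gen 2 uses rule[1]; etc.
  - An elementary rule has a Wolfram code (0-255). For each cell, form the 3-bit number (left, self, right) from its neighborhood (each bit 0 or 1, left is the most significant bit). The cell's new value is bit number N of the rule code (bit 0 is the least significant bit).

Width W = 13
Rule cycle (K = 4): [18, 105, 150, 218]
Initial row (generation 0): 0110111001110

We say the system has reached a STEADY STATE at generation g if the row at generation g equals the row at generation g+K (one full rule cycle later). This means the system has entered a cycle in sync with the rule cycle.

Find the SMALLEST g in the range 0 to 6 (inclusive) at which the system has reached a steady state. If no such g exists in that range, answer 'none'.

Answer: none

Derivation:
Gen 0: 0110111001110
Gen 1 (rule 18): 1000000110001
Gen 2 (rule 105): 0011110110100
Gen 3 (rule 150): 0101100000110
Gen 4 (rule 218): 1001110001111
Gen 5 (rule 18): 0110001010000
Gen 6 (rule 105): 0110100100111
Gen 7 (rule 150): 1000111111010
Gen 8 (rule 218): 0101111111001
Gen 9 (rule 18): 1000000000110
Gen 10 (rule 105): 0011111110110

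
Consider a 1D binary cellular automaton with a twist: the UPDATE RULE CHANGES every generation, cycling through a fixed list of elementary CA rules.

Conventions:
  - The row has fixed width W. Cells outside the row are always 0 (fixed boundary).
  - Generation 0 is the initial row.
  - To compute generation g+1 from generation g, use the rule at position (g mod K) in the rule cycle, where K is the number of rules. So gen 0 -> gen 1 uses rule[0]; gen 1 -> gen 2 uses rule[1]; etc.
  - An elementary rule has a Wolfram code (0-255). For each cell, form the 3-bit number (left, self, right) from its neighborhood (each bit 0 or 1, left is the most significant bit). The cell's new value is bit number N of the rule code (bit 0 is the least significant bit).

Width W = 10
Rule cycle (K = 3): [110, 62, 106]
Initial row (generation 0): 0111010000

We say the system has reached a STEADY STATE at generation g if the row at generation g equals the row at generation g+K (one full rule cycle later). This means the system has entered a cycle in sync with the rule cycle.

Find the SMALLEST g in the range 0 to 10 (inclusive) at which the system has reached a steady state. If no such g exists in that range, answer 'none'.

Gen 0: 0111010000
Gen 1 (rule 110): 1101110000
Gen 2 (rule 62): 1011001000
Gen 3 (rule 106): 0111010000
Gen 4 (rule 110): 1101110000
Gen 5 (rule 62): 1011001000
Gen 6 (rule 106): 0111010000
Gen 7 (rule 110): 1101110000
Gen 8 (rule 62): 1011001000
Gen 9 (rule 106): 0111010000
Gen 10 (rule 110): 1101110000
Gen 11 (rule 62): 1011001000
Gen 12 (rule 106): 0111010000
Gen 13 (rule 110): 1101110000

Answer: 0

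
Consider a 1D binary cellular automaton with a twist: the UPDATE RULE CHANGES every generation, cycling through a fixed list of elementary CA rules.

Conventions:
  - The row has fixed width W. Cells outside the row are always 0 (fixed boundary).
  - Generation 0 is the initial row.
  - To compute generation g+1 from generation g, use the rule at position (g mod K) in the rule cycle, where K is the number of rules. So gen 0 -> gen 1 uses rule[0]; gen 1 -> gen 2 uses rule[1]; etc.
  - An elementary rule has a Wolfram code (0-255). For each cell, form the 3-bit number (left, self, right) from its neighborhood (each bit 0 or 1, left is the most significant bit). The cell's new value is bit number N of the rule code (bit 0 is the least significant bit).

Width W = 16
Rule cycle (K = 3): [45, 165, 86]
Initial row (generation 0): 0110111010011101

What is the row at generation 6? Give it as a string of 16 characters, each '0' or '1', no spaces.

Answer: 1110010100101100

Derivation:
Gen 0: 0110111010011101
Gen 1 (rule 45): 0101100110010011
Gen 2 (rule 165): 0110000000010000
Gen 3 (rule 86): 1011000000111000
Gen 4 (rule 45): 1110011110100011
Gen 5 (rule 165): 0100001101101000
Gen 6 (rule 86): 1110010100101100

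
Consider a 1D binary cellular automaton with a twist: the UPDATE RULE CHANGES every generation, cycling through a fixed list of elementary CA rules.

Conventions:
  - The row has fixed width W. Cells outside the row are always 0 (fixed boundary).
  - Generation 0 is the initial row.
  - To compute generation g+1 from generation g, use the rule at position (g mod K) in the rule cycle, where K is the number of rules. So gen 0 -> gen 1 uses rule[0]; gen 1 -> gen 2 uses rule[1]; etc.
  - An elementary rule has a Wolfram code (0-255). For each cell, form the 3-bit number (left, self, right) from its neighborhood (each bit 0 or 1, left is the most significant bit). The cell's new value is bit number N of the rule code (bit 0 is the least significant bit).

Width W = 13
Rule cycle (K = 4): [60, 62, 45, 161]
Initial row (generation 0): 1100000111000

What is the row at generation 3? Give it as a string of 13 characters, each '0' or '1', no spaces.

Gen 0: 1100000111000
Gen 1 (rule 60): 1010000100100
Gen 2 (rule 62): 1111001111110
Gen 3 (rule 45): 1000001000000

Answer: 1000001000000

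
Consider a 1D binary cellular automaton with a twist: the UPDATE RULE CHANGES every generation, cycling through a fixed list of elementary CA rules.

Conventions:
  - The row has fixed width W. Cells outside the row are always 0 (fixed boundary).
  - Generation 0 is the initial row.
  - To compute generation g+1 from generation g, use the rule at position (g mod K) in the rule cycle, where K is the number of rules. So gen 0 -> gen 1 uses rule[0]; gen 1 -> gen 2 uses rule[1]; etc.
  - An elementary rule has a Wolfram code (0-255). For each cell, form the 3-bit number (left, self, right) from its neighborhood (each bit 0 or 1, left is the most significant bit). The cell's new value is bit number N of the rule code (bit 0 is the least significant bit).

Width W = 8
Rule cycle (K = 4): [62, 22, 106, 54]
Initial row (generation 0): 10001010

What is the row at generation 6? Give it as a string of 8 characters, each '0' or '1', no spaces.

Answer: 00000000

Derivation:
Gen 0: 10001010
Gen 1 (rule 62): 11011111
Gen 2 (rule 22): 00000000
Gen 3 (rule 106): 00000000
Gen 4 (rule 54): 00000000
Gen 5 (rule 62): 00000000
Gen 6 (rule 22): 00000000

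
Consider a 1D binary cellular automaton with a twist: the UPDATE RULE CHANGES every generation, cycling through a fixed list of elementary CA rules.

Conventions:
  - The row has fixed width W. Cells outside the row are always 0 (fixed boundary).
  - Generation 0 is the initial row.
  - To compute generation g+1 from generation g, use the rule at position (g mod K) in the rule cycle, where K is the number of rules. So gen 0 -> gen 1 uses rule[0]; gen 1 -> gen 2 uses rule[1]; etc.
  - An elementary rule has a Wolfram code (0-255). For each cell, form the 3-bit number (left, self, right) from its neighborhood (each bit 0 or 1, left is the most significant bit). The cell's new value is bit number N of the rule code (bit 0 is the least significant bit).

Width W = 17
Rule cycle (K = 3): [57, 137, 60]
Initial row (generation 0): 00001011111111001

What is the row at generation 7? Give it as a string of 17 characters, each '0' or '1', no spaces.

Answer: 11111111001011100

Derivation:
Gen 0: 00001011111111001
Gen 1 (rule 57): 11100110000000100
Gen 2 (rule 137): 11000100111110001
Gen 3 (rule 60): 10100110100001001
Gen 4 (rule 57): 01010101011100100
Gen 5 (rule 137): 00000000011000001
Gen 6 (rule 60): 00000000010100001
Gen 7 (rule 57): 11111111001011100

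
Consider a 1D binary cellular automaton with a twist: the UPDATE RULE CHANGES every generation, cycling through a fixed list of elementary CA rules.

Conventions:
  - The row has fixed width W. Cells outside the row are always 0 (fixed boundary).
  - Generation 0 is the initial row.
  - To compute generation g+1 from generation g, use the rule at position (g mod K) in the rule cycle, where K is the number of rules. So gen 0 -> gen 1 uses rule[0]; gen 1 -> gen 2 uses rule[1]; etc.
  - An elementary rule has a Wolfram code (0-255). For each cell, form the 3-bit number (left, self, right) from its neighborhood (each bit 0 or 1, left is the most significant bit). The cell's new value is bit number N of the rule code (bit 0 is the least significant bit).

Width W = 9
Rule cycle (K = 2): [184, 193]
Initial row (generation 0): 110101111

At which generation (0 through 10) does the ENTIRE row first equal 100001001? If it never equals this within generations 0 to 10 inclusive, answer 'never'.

Answer: never

Derivation:
Gen 0: 110101111
Gen 1 (rule 184): 101011110
Gen 2 (rule 193): 000001110
Gen 3 (rule 184): 000001101
Gen 4 (rule 193): 111100100
Gen 5 (rule 184): 111010010
Gen 6 (rule 193): 011000000
Gen 7 (rule 184): 010100000
Gen 8 (rule 193): 000001111
Gen 9 (rule 184): 000001110
Gen 10 (rule 193): 111100110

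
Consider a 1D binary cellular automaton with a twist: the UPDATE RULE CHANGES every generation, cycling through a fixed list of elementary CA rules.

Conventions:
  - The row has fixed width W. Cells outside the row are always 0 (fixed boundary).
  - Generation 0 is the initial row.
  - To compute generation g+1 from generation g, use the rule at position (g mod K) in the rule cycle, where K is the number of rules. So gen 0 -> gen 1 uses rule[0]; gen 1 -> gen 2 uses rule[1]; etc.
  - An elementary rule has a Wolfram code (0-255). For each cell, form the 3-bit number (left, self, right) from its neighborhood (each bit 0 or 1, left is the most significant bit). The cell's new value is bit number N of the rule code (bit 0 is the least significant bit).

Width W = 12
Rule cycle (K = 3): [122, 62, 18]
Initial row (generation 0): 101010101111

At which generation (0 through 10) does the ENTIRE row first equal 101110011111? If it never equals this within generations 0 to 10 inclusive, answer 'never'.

Answer: never

Derivation:
Gen 0: 101010101111
Gen 1 (rule 122): 010101011001
Gen 2 (rule 62): 111111110111
Gen 3 (rule 18): 000000000000
Gen 4 (rule 122): 000000000000
Gen 5 (rule 62): 000000000000
Gen 6 (rule 18): 000000000000
Gen 7 (rule 122): 000000000000
Gen 8 (rule 62): 000000000000
Gen 9 (rule 18): 000000000000
Gen 10 (rule 122): 000000000000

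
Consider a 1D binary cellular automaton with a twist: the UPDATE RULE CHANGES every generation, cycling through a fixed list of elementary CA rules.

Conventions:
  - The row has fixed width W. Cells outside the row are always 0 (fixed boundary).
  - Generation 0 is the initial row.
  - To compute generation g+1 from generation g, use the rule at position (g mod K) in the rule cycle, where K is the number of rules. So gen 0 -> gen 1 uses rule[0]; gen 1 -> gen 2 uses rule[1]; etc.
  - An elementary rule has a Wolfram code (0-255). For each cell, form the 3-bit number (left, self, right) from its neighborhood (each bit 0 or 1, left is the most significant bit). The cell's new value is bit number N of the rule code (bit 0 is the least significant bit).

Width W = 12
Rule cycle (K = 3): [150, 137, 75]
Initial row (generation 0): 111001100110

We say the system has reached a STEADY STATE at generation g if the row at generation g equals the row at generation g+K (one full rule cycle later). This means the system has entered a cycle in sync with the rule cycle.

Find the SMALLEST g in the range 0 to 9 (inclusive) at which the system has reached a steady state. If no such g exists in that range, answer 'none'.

Answer: 2

Derivation:
Gen 0: 111001100110
Gen 1 (rule 150): 010110011001
Gen 2 (rule 137): 000100010000
Gen 3 (rule 75): 111001100111
Gen 4 (rule 150): 010110011010
Gen 5 (rule 137): 000100010000
Gen 6 (rule 75): 111001100111
Gen 7 (rule 150): 010110011010
Gen 8 (rule 137): 000100010000
Gen 9 (rule 75): 111001100111
Gen 10 (rule 150): 010110011010
Gen 11 (rule 137): 000100010000
Gen 12 (rule 75): 111001100111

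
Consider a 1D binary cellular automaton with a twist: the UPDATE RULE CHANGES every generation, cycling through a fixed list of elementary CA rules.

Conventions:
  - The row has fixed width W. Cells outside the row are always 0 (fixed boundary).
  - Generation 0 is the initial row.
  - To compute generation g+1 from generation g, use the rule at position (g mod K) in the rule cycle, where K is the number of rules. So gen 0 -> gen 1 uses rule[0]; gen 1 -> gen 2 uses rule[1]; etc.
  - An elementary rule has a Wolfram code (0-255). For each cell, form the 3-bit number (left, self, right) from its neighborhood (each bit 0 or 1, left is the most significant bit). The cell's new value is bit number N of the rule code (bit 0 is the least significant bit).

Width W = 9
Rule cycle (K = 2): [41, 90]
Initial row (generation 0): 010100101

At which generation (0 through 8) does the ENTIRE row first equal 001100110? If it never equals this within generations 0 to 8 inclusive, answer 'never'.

Gen 0: 010100101
Gen 1 (rule 41): 001000010
Gen 2 (rule 90): 010100101
Gen 3 (rule 41): 001000010
Gen 4 (rule 90): 010100101
Gen 5 (rule 41): 001000010
Gen 6 (rule 90): 010100101
Gen 7 (rule 41): 001000010
Gen 8 (rule 90): 010100101

Answer: never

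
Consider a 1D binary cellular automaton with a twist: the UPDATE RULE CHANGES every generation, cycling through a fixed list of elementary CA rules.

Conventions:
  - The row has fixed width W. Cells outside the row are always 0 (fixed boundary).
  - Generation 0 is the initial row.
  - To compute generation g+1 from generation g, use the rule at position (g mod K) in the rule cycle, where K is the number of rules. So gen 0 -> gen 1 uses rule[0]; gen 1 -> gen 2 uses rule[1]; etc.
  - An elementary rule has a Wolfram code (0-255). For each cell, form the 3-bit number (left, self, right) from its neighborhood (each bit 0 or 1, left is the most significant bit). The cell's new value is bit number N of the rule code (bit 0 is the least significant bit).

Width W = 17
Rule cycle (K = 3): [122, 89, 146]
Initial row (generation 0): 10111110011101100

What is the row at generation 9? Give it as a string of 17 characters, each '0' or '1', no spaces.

Gen 0: 10111110011101100
Gen 1 (rule 122): 01100011110111110
Gen 2 (rule 89): 01111010010100011
Gen 3 (rule 146): 10110001100010100
Gen 4 (rule 122): 01111011110101010
Gen 5 (rule 89): 01001010010000001
Gen 6 (rule 146): 10110001101000010
Gen 7 (rule 122): 01111011110100101
Gen 8 (rule 89): 01001010010010000
Gen 9 (rule 146): 10110001101101000

Answer: 10110001101101000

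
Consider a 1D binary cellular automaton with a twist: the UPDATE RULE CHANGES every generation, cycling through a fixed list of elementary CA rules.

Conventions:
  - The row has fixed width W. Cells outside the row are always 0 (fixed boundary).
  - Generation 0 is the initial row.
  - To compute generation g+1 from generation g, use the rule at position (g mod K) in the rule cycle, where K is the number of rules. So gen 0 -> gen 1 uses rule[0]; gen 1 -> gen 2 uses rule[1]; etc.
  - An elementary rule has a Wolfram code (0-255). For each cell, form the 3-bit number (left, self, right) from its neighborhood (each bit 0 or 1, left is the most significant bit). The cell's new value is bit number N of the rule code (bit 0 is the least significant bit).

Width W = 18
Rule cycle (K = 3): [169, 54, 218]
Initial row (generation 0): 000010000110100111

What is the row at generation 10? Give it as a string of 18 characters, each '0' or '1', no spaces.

Answer: 110001111011010100

Derivation:
Gen 0: 000010000110100111
Gen 1 (rule 169): 111000110101000110
Gen 2 (rule 54): 000101001111101001
Gen 3 (rule 218): 001000111111100110
Gen 4 (rule 169): 100010111111000100
Gen 5 (rule 54): 110111000000101110
Gen 6 (rule 218): 110111100001001111
Gen 7 (rule 169): 101111001100001110
Gen 8 (rule 54): 110000110010010001
Gen 9 (rule 218): 111001111101101010
Gen 10 (rule 169): 110001111011010100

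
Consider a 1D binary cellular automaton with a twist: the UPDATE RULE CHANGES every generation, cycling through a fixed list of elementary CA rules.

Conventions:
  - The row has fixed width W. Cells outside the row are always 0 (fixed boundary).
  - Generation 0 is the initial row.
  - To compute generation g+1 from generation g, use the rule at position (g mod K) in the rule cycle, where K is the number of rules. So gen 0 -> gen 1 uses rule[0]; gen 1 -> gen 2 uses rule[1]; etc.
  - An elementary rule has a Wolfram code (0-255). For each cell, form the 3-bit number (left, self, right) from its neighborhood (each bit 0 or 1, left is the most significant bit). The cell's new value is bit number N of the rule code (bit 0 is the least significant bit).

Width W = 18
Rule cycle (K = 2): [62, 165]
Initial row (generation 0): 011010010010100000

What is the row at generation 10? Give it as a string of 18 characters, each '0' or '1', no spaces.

Gen 0: 011010010010100000
Gen 1 (rule 62): 110111111111110000
Gen 2 (rule 165): 001011111111100111
Gen 3 (rule 62): 011110000000011100
Gen 4 (rule 165): 001100111111001001
Gen 5 (rule 62): 011011100000111111
Gen 6 (rule 165): 000101001110011110
Gen 7 (rule 62): 001111111001110001
Gen 8 (rule 165): 100111110000100101
Gen 9 (rule 62): 111100001001111111
Gen 10 (rule 165): 011001101000111110

Answer: 011001101000111110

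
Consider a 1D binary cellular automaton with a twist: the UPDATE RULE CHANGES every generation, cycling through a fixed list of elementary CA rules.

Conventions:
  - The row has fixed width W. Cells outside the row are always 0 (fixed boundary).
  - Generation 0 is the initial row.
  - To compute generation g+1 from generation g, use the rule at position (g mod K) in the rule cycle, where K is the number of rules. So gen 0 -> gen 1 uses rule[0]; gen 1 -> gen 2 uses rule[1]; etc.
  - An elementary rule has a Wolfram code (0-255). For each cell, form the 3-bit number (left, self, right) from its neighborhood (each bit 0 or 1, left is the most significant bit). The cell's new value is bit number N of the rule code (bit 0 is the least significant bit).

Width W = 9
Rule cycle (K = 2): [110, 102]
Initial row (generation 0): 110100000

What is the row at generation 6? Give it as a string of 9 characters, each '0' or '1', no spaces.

Answer: 000100000

Derivation:
Gen 0: 110100000
Gen 1 (rule 110): 111100000
Gen 2 (rule 102): 000100000
Gen 3 (rule 110): 001100000
Gen 4 (rule 102): 010100000
Gen 5 (rule 110): 111100000
Gen 6 (rule 102): 000100000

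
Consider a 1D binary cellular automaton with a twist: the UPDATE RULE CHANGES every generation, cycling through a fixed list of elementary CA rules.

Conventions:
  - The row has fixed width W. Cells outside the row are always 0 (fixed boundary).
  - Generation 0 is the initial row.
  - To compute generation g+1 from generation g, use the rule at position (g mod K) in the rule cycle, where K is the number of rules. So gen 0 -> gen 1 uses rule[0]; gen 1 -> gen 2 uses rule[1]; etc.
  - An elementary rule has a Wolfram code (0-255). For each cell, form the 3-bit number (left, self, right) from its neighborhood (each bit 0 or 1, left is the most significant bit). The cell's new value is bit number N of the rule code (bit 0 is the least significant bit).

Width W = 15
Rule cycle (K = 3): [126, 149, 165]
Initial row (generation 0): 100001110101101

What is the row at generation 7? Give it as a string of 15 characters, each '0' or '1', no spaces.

Gen 0: 100001110101101
Gen 1 (rule 126): 110011011111111
Gen 2 (rule 149): 001000001111110
Gen 3 (rule 165): 101011100111100
Gen 4 (rule 126): 111110111100110
Gen 5 (rule 149): 011100011010001
Gen 6 (rule 165): 001001000110101
Gen 7 (rule 126): 011111101111111

Answer: 011111101111111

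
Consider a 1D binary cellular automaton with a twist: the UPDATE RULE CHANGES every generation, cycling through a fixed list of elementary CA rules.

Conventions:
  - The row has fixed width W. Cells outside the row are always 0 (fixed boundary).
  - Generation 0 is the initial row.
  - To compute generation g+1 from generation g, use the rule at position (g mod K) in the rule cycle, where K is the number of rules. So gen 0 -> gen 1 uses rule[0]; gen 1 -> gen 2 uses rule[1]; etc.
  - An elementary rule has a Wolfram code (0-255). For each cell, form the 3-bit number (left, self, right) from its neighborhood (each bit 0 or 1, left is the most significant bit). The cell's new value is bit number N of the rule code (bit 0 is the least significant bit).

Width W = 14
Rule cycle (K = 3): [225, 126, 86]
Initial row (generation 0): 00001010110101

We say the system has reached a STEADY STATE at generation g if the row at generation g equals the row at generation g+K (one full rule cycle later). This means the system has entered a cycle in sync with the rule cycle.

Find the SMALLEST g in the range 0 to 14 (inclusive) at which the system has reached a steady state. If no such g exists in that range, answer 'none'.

Answer: none

Derivation:
Gen 0: 00001010110101
Gen 1 (rule 225): 11100101011010
Gen 2 (rule 126): 10111111111111
Gen 3 (rule 86): 10000000000001
Gen 4 (rule 225): 00111111111100
Gen 5 (rule 126): 01100000000110
Gen 6 (rule 86): 10110000001011
Gen 7 (rule 225): 01010111100101
Gen 8 (rule 126): 11111100111111
Gen 9 (rule 86): 00000111000001
Gen 10 (rule 225): 11110011011100
Gen 11 (rule 126): 10011111110110
Gen 12 (rule 86): 11100000010011
Gen 13 (rule 225): 01101111000001
Gen 14 (rule 126): 11111001100011
Gen 15 (rule 86): 00001110110101
Gen 16 (rule 225): 11100111011010
Gen 17 (rule 126): 10111101111111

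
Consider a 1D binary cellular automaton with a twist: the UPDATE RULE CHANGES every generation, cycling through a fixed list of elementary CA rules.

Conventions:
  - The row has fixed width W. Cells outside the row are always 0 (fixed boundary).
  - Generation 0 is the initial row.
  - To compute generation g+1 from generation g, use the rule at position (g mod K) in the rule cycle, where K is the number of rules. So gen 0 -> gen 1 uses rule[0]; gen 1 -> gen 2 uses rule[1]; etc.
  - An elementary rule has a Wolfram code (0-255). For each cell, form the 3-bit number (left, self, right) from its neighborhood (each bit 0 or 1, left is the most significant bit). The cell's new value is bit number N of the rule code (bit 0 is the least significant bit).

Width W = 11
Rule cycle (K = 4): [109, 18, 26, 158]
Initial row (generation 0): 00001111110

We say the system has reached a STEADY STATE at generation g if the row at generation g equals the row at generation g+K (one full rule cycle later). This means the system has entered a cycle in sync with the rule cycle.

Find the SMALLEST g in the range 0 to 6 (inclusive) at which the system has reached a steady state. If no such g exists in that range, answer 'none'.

Answer: 6

Derivation:
Gen 0: 00001111110
Gen 1 (rule 109): 11101000010
Gen 2 (rule 18): 00000100101
Gen 3 (rule 26): 00001011000
Gen 4 (rule 158): 00011010100
Gen 5 (rule 109): 11011111101
Gen 6 (rule 18): 00000000000
Gen 7 (rule 26): 00000000000
Gen 8 (rule 158): 00000000000
Gen 9 (rule 109): 11111111111
Gen 10 (rule 18): 00000000000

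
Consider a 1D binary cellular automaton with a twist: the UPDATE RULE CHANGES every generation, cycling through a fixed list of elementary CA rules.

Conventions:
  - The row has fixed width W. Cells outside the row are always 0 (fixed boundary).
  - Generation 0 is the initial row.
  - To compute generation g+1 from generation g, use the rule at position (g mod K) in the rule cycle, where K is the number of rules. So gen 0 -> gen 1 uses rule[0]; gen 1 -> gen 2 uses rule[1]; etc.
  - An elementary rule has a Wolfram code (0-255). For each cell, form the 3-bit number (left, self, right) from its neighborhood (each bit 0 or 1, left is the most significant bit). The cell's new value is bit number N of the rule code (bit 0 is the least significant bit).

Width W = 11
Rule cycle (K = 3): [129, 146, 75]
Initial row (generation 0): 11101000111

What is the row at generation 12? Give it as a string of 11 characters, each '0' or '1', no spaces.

Answer: 11100000000

Derivation:
Gen 0: 11101000111
Gen 1 (rule 129): 01000010010
Gen 2 (rule 146): 10100101101
Gen 3 (rule 75): 00001001100
Gen 4 (rule 129): 11100000001
Gen 5 (rule 146): 01010000010
Gen 6 (rule 75): 10000111100
Gen 7 (rule 129): 00110011001
Gen 8 (rule 146): 01001100110
Gen 9 (rule 75): 10011101110
Gen 10 (rule 129): 00001000100
Gen 11 (rule 146): 00010101010
Gen 12 (rule 75): 11100000000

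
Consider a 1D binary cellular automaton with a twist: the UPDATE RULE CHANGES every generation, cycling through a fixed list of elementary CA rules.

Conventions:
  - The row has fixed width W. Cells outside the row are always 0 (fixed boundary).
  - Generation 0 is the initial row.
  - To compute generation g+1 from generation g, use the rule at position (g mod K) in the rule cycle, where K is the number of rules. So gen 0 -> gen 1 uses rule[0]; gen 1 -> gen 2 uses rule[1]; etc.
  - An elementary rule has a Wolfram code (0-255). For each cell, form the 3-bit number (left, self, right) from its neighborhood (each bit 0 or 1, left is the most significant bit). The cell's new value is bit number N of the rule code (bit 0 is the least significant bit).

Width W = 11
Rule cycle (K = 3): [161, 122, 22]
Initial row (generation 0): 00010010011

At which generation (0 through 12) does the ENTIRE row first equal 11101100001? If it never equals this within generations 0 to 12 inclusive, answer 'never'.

Answer: 5

Derivation:
Gen 0: 00010010011
Gen 1 (rule 161): 11000000000
Gen 2 (rule 122): 11100000000
Gen 3 (rule 22): 00010000000
Gen 4 (rule 161): 11000111111
Gen 5 (rule 122): 11101100001
Gen 6 (rule 22): 00000010011
Gen 7 (rule 161): 11111000000
Gen 8 (rule 122): 10001100000
Gen 9 (rule 22): 11010010000
Gen 10 (rule 161): 00100000111
Gen 11 (rule 122): 01010001101
Gen 12 (rule 22): 11011010001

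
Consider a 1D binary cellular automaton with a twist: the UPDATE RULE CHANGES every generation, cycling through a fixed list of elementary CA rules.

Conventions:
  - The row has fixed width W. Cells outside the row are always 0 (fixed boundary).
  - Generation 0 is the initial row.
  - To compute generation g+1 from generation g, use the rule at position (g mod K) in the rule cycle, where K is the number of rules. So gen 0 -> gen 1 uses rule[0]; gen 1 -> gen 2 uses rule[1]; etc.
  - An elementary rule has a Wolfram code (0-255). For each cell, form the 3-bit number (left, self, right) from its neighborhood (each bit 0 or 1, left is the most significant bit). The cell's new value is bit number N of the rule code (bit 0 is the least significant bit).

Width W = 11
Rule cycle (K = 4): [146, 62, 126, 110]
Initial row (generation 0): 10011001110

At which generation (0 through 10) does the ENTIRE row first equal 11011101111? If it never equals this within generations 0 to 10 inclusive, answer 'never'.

Gen 0: 10011001110
Gen 1 (rule 146): 01100110101
Gen 2 (rule 62): 11011101111
Gen 3 (rule 126): 11110111001
Gen 4 (rule 110): 10011101011
Gen 5 (rule 146): 01101000000
Gen 6 (rule 62): 11011100000
Gen 7 (rule 126): 11110110000
Gen 8 (rule 110): 10011110000
Gen 9 (rule 146): 01101101000
Gen 10 (rule 62): 11011011100

Answer: 2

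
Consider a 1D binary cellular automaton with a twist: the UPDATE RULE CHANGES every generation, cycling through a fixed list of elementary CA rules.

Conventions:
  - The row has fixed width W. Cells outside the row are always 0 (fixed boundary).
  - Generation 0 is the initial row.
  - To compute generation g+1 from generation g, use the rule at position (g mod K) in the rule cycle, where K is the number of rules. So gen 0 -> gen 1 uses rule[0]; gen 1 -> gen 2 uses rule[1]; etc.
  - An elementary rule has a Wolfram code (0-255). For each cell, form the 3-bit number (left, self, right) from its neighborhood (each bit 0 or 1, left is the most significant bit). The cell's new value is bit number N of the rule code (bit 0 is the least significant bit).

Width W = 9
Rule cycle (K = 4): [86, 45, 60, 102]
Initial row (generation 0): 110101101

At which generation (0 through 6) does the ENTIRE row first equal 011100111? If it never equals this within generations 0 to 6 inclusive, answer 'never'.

Answer: 2

Derivation:
Gen 0: 110101101
Gen 1 (rule 86): 010100101
Gen 2 (rule 45): 011100111
Gen 3 (rule 60): 010010100
Gen 4 (rule 102): 110111100
Gen 5 (rule 86): 010000110
Gen 6 (rule 45): 010110100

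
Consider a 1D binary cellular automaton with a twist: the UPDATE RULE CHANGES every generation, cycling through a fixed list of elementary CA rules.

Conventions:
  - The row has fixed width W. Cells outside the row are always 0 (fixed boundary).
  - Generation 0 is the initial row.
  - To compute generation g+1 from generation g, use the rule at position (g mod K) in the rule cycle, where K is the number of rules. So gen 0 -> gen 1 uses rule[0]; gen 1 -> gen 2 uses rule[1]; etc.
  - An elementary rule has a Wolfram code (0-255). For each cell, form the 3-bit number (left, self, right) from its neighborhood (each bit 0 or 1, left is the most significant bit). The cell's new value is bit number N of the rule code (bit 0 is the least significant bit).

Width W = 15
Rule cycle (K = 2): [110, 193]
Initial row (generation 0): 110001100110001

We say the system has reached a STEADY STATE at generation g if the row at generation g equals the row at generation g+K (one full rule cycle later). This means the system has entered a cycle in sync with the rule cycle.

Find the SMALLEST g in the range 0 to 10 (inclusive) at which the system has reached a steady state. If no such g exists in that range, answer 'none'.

Gen 0: 110001100110001
Gen 1 (rule 110): 110011101110011
Gen 2 (rule 193): 010001100110001
Gen 3 (rule 110): 110011101110011
Gen 4 (rule 193): 010001100110001
Gen 5 (rule 110): 110011101110011
Gen 6 (rule 193): 010001100110001
Gen 7 (rule 110): 110011101110011
Gen 8 (rule 193): 010001100110001
Gen 9 (rule 110): 110011101110011
Gen 10 (rule 193): 010001100110001
Gen 11 (rule 110): 110011101110011
Gen 12 (rule 193): 010001100110001

Answer: 1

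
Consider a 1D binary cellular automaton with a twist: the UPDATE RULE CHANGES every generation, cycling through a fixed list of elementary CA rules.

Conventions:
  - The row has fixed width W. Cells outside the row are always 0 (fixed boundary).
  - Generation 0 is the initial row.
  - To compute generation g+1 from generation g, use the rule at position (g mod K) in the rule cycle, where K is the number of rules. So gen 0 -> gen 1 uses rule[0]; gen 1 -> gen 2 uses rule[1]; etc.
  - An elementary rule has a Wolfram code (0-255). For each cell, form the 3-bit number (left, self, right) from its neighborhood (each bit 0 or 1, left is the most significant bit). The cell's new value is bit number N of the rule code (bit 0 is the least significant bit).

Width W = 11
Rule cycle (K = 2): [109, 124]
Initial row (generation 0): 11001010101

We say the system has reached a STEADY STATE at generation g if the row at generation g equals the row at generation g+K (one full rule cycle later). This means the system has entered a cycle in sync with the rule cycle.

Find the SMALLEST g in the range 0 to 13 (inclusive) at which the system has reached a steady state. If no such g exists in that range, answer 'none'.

Answer: 3

Derivation:
Gen 0: 11001010101
Gen 1 (rule 109): 11001111111
Gen 2 (rule 124): 11101000001
Gen 3 (rule 109): 10111011101
Gen 4 (rule 124): 11101110111
Gen 5 (rule 109): 10111011101
Gen 6 (rule 124): 11101110111
Gen 7 (rule 109): 10111011101
Gen 8 (rule 124): 11101110111
Gen 9 (rule 109): 10111011101
Gen 10 (rule 124): 11101110111
Gen 11 (rule 109): 10111011101
Gen 12 (rule 124): 11101110111
Gen 13 (rule 109): 10111011101
Gen 14 (rule 124): 11101110111
Gen 15 (rule 109): 10111011101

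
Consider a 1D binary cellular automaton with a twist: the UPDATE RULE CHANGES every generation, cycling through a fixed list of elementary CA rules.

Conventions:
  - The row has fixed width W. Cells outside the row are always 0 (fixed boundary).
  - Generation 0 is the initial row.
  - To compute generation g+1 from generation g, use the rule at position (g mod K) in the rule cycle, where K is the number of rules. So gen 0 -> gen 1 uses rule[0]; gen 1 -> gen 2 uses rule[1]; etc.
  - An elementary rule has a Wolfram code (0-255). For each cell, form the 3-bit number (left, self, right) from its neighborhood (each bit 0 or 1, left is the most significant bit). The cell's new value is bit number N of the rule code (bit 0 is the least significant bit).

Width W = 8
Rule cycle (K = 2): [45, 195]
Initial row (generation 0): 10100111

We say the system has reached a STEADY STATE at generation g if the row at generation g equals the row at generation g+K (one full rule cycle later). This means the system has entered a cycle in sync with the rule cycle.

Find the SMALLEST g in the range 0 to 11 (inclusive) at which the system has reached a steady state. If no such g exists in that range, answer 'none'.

Answer: none

Derivation:
Gen 0: 10100111
Gen 1 (rule 45): 11100100
Gen 2 (rule 195): 01101001
Gen 3 (rule 45): 01011001
Gen 4 (rule 195): 10001010
Gen 5 (rule 45): 10101110
Gen 6 (rule 195): 00000110
Gen 7 (rule 45): 11110100
Gen 8 (rule 195): 01110001
Gen 9 (rule 45): 01000101
Gen 10 (rule 195): 10011000
Gen 11 (rule 45): 10010011
Gen 12 (rule 195): 00100101
Gen 13 (rule 45): 10100111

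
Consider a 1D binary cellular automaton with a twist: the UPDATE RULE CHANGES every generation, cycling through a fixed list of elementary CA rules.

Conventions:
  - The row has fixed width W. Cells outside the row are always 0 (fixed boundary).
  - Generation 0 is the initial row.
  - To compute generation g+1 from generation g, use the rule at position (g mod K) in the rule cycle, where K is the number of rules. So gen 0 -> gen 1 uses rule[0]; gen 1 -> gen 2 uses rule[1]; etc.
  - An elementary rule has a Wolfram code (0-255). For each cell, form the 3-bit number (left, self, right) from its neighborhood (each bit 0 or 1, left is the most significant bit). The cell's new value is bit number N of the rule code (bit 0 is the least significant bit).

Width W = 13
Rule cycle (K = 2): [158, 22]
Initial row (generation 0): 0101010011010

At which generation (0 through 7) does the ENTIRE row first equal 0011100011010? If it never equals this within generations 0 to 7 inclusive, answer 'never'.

Gen 0: 0101010011010
Gen 1 (rule 158): 1101011110011
Gen 2 (rule 22): 0001000001100
Gen 3 (rule 158): 0011100011010
Gen 4 (rule 22): 0100010100011
Gen 5 (rule 158): 1110110110110
Gen 6 (rule 22): 0000000000001
Gen 7 (rule 158): 0000000000011

Answer: 3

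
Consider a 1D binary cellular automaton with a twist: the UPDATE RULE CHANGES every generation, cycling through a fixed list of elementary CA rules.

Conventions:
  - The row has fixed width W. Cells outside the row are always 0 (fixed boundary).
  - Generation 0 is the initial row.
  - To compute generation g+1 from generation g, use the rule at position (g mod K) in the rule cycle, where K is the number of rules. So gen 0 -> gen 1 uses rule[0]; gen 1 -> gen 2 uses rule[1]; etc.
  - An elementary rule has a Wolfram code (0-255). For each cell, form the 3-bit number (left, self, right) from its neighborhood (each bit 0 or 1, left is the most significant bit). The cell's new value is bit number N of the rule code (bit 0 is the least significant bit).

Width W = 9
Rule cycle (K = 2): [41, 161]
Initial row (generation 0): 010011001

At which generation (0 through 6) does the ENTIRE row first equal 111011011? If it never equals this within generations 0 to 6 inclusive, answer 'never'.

Gen 0: 010011001
Gen 1 (rule 41): 000010000
Gen 2 (rule 161): 111000111
Gen 3 (rule 41): 100010100
Gen 4 (rule 161): 001001001
Gen 5 (rule 41): 100000000
Gen 6 (rule 161): 001111111

Answer: never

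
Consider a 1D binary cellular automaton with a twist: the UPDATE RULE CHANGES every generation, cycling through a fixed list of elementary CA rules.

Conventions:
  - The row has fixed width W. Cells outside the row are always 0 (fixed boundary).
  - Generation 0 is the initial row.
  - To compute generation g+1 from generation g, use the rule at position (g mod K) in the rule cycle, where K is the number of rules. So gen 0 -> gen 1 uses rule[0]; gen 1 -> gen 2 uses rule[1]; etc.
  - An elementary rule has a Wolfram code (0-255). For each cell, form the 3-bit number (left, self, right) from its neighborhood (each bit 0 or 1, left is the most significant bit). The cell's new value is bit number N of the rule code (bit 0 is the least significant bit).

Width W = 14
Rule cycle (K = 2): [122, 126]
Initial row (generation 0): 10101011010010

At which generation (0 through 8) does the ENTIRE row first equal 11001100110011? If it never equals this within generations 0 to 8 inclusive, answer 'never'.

Answer: 4

Derivation:
Gen 0: 10101011010010
Gen 1 (rule 122): 01010111101101
Gen 2 (rule 126): 11111100111111
Gen 3 (rule 122): 10000111100001
Gen 4 (rule 126): 11001100110011
Gen 5 (rule 122): 11111111111111
Gen 6 (rule 126): 10000000000001
Gen 7 (rule 122): 01000000000010
Gen 8 (rule 126): 11100000000111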